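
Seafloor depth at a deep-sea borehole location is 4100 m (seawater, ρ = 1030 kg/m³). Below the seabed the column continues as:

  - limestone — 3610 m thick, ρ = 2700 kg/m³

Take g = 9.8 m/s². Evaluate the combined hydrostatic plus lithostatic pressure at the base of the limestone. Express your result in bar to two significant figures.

seawater: 1030 kg/m³ × 9.8 m/s² × 4100 m = 4.139×10^7 Pa = 413.9 bar
limestone: 2700 kg/m³ × 9.8 m/s² × 3610 m = 9.552×10^7 Pa = 955.2 bar
Total = 413.9 + 955.2 = 1369.1 bar

1400 bar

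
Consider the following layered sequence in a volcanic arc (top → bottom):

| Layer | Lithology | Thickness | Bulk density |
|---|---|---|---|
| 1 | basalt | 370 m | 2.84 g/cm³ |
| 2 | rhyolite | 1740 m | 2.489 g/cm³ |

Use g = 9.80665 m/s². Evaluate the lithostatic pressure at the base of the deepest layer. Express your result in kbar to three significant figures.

basalt: 2840 kg/m³ × 9.80665 m/s² × 370 m = 1.030×10^7 Pa = 0.1030 kbar
rhyolite: 2489 kg/m³ × 9.80665 m/s² × 1740 m = 4.247×10^7 Pa = 0.4247 kbar
Total = 0.1030 + 0.4247 = 0.52776 kbar

0.528 kbar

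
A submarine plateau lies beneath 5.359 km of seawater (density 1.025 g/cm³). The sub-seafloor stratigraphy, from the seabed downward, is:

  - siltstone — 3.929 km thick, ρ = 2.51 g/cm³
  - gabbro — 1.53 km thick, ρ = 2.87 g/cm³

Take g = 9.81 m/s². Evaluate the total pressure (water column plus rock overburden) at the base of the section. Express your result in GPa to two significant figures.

0.19 GPa

seawater: 1025 kg/m³ × 9.81 m/s² × 5359 m = 5.389×10^7 Pa = 0.05389 GPa
siltstone: 2510 kg/m³ × 9.81 m/s² × 3929 m = 9.674×10^7 Pa = 0.09674 GPa
gabbro: 2870 kg/m³ × 9.81 m/s² × 1530 m = 4.308×10^7 Pa = 0.04308 GPa
Total = 0.05389 + 0.09674 + 0.04308 = 0.19371 GPa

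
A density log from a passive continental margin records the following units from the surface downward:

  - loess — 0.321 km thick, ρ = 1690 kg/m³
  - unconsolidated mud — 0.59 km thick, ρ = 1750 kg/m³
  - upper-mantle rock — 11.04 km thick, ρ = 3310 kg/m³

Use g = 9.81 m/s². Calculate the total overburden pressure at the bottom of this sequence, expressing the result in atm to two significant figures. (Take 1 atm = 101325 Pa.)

loess: 1690 kg/m³ × 9.81 m/s² × 321 m = 5.322×10^6 Pa = 52.52 atm
unconsolidated mud: 1750 kg/m³ × 9.81 m/s² × 590 m = 1.013×10^7 Pa = 99.96 atm
upper-mantle rock: 3310 kg/m³ × 9.81 m/s² × 11040 m = 3.585×10^8 Pa = 3538 atm
Total = 52.52 + 99.96 + 3538 = 3690.4 atm

3700 atm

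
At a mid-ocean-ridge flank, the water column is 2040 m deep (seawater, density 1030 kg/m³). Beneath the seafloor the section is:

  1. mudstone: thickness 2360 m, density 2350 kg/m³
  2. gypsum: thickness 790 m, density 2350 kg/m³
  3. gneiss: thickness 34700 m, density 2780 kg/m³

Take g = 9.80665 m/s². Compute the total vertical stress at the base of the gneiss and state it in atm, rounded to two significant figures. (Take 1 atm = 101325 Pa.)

10000 atm

seawater: 1030 kg/m³ × 9.80665 m/s² × 2040 m = 2.061×10^7 Pa = 203.4 atm
mudstone: 2350 kg/m³ × 9.80665 m/s² × 2360 m = 5.439×10^7 Pa = 536.8 atm
gypsum: 2350 kg/m³ × 9.80665 m/s² × 790 m = 1.821×10^7 Pa = 179.7 atm
gneiss: 2780 kg/m³ × 9.80665 m/s² × 34700 m = 9.460×10^8 Pa = 9336 atm
Total = 203.4 + 536.8 + 179.7 + 9336 = 10256 atm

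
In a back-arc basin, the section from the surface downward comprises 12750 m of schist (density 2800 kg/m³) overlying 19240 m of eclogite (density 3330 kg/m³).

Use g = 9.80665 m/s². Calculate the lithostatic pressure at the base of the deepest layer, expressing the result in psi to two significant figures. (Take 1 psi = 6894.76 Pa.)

schist: 2800 kg/m³ × 9.80665 m/s² × 12750 m = 3.501×10^8 Pa = 50777 psi
eclogite: 3330 kg/m³ × 9.80665 m/s² × 19240 m = 6.283×10^8 Pa = 91128 psi
Total = 50777 + 91128 = 1.4191×10^5 psi

140000 psi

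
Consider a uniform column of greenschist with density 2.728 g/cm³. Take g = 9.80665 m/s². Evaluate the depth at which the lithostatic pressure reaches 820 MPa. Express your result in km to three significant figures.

h = P/(ρg) = 820 MPa / (2728 kg/m³ × 9.80665 m/s²) = 8.200×10^8 Pa / 26753 Pa/m = 30651 m
= 30.651 km

30.7 km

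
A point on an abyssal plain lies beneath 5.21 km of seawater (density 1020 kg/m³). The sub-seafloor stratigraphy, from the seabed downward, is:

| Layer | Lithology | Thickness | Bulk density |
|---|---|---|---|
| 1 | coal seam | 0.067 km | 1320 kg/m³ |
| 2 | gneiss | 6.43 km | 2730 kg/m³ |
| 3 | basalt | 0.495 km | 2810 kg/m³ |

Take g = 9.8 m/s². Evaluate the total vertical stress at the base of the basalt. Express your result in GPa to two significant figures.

0.24 GPa

seawater: 1020 kg/m³ × 9.8 m/s² × 5210 m = 5.208×10^7 Pa = 0.05208 GPa
coal seam: 1320 kg/m³ × 9.8 m/s² × 67 m = 8.667×10^5 Pa = 8.667×10^-4 GPa
gneiss: 2730 kg/m³ × 9.8 m/s² × 6430 m = 1.720×10^8 Pa = 0.1720 GPa
basalt: 2810 kg/m³ × 9.8 m/s² × 495 m = 1.363×10^7 Pa = 0.01363 GPa
Total = 0.05208 + 8.667×10^-4 + 0.1720 + 0.01363 = 0.23861 GPa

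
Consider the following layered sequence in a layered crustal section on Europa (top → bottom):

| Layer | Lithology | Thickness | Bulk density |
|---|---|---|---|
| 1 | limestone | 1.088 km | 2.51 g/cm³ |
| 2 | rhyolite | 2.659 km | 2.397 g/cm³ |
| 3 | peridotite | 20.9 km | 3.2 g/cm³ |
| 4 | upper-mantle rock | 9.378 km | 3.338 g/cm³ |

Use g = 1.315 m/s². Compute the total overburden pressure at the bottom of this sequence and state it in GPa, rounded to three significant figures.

limestone: 2510 kg/m³ × 1.315 m/s² × 1088 m = 3.591×10^6 Pa = 3.591×10^-3 GPa
rhyolite: 2397 kg/m³ × 1.315 m/s² × 2659 m = 8.381×10^6 Pa = 8.381×10^-3 GPa
peridotite: 3200 kg/m³ × 1.315 m/s² × 20900 m = 8.795×10^7 Pa = 0.08795 GPa
upper-mantle rock: 3338 kg/m³ × 1.315 m/s² × 9378 m = 4.116×10^7 Pa = 0.04116 GPa
Total = 3.591×10^-3 + 8.381×10^-3 + 0.08795 + 0.04116 = 0.14108 GPa

0.141 GPa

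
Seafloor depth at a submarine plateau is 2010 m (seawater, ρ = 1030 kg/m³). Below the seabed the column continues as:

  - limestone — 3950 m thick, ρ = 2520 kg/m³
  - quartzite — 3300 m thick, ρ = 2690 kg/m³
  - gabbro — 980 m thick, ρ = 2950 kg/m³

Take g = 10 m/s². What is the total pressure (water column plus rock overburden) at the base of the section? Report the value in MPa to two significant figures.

seawater: 1030 kg/m³ × 10 m/s² × 2010 m = 2.070×10^7 Pa = 20.70 MPa
limestone: 2520 kg/m³ × 10 m/s² × 3950 m = 9.954×10^7 Pa = 99.54 MPa
quartzite: 2690 kg/m³ × 10 m/s² × 3300 m = 8.877×10^7 Pa = 88.77 MPa
gabbro: 2950 kg/m³ × 10 m/s² × 980 m = 2.891×10^7 Pa = 28.91 MPa
Total = 20.70 + 99.54 + 88.77 + 28.91 = 237.92 MPa

240 MPa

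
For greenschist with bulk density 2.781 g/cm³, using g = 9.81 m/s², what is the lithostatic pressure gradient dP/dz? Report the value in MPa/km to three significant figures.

27.3 MPa/km

dP/dz = ρg = 2781 kg/m³ × 9.81 m/s² = 27282 Pa/m
= 27282 Pa/m × (1 MPa/km / 1000.0 Pa/m) = 27.282 MPa/km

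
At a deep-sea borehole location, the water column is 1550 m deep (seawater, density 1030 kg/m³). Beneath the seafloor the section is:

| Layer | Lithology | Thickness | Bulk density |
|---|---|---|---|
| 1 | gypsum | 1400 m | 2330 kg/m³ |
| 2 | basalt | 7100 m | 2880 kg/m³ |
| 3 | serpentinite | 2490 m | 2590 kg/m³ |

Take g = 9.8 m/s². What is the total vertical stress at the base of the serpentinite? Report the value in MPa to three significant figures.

seawater: 1030 kg/m³ × 9.8 m/s² × 1550 m = 1.565×10^7 Pa = 15.65 MPa
gypsum: 2330 kg/m³ × 9.8 m/s² × 1400 m = 3.197×10^7 Pa = 31.97 MPa
basalt: 2880 kg/m³ × 9.8 m/s² × 7100 m = 2.004×10^8 Pa = 200.4 MPa
serpentinite: 2590 kg/m³ × 9.8 m/s² × 2490 m = 6.320×10^7 Pa = 63.20 MPa
Total = 15.65 + 31.97 + 200.4 + 63.20 = 311.20 MPa

311 MPa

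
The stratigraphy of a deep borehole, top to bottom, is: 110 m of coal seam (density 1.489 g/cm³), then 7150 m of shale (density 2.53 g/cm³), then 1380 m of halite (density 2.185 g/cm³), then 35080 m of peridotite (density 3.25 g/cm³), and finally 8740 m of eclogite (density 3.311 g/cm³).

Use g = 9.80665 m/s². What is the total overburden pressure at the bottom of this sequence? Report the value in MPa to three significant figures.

1610 MPa

coal seam: 1489 kg/m³ × 9.80665 m/s² × 110 m = 1.606×10^6 Pa = 1.606 MPa
shale: 2530 kg/m³ × 9.80665 m/s² × 7150 m = 1.774×10^8 Pa = 177.4 MPa
halite: 2185 kg/m³ × 9.80665 m/s² × 1380 m = 2.957×10^7 Pa = 29.57 MPa
peridotite: 3250 kg/m³ × 9.80665 m/s² × 35080 m = 1.118×10^9 Pa = 1118 MPa
eclogite: 3311 kg/m³ × 9.80665 m/s² × 8740 m = 2.838×10^8 Pa = 283.8 MPa
Total = 1.606 + 177.4 + 29.57 + 1118 + 283.8 = 1610.4 MPa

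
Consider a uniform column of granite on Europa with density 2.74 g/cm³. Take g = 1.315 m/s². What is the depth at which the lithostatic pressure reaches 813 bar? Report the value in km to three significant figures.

h = P/(ρg) = 813 bar / (2740 kg/m³ × 1.315 m/s²) = 8.130×10^7 Pa / 3603.1 Pa/m = 22564 m
= 22.564 km

22.6 km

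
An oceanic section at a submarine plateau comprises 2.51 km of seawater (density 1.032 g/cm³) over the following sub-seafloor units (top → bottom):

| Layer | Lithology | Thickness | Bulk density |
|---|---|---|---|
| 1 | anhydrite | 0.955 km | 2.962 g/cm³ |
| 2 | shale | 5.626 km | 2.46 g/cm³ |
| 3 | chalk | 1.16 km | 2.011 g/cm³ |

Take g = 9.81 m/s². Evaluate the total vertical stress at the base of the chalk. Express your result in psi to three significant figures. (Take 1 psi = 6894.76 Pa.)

seawater: 1032 kg/m³ × 9.81 m/s² × 2510 m = 2.541×10^7 Pa = 3686 psi
anhydrite: 2962 kg/m³ × 9.81 m/s² × 955 m = 2.775×10^7 Pa = 4025 psi
shale: 2460 kg/m³ × 9.81 m/s² × 5626 m = 1.358×10^8 Pa = 19692 psi
chalk: 2011 kg/m³ × 9.81 m/s² × 1160 m = 2.288×10^7 Pa = 3319 psi
Total = 3686 + 4025 + 19692 + 3319 = 30721 psi

30700 psi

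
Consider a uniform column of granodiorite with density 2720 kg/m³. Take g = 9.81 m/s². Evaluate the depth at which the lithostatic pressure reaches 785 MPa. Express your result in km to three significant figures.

29.4 km

h = P/(ρg) = 785 MPa / (2720 kg/m³ × 9.81 m/s²) = 7.850×10^8 Pa / 26683 Pa/m = 29419 m
= 29.419 km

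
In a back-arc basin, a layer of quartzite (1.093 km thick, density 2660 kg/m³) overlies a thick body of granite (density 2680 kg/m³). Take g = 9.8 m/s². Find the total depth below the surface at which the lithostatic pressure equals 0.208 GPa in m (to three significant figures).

Pressure at base of upper layers: 2660×9.8×1093 = 2.849×10^7 Pa = 0.02849 GPa
Remaining pressure to be supplied by granite: 2.080×10^8 − 2.849×10^7 = 1.795×10^8 Pa
Additional depth in granite = 1.795×10^8 Pa / (2680 kg/m³ × 9.8 m/s²) = 6834.7 m
Total depth = 1093 m + 6834.7 m = 7927.7 m

7930 m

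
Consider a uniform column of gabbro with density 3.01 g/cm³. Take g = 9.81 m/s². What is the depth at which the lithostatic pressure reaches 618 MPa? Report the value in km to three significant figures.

20.9 km

h = P/(ρg) = 618 MPa / (3010 kg/m³ × 9.81 m/s²) = 6.180×10^8 Pa / 29528 Pa/m = 20929 m
= 20.929 km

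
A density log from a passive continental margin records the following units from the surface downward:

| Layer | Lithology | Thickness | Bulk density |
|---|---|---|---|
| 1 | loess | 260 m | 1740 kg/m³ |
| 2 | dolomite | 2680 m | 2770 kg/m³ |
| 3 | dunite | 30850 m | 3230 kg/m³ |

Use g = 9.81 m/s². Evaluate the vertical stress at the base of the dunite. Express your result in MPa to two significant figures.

1100 MPa

loess: 1740 kg/m³ × 9.81 m/s² × 260 m = 4.438×10^6 Pa = 4.438 MPa
dolomite: 2770 kg/m³ × 9.81 m/s² × 2680 m = 7.283×10^7 Pa = 72.83 MPa
dunite: 3230 kg/m³ × 9.81 m/s² × 30850 m = 9.775×10^8 Pa = 977.5 MPa
Total = 4.438 + 72.83 + 977.5 = 1054.8 MPa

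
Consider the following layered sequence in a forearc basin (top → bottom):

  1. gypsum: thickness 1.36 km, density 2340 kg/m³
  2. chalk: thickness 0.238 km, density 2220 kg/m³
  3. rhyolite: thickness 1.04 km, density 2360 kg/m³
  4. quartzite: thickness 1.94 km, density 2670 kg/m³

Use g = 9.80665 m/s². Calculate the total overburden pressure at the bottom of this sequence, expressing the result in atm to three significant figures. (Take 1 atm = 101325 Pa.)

1100 atm

gypsum: 2340 kg/m³ × 9.80665 m/s² × 1360 m = 3.121×10^7 Pa = 308.0 atm
chalk: 2220 kg/m³ × 9.80665 m/s² × 238 m = 5.181×10^6 Pa = 51.14 atm
rhyolite: 2360 kg/m³ × 9.80665 m/s² × 1040 m = 2.407×10^7 Pa = 237.5 atm
quartzite: 2670 kg/m³ × 9.80665 m/s² × 1940 m = 5.080×10^7 Pa = 501.3 atm
Total = 308.0 + 51.14 + 237.5 + 501.3 = 1098.0 atm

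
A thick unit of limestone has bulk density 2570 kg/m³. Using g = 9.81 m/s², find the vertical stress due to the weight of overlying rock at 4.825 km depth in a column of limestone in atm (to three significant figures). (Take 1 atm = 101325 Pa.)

limestone: 2570 kg/m³ × 9.81 m/s² × 4825 m = 1.216×10^8 Pa = 1201 atm

1200 atm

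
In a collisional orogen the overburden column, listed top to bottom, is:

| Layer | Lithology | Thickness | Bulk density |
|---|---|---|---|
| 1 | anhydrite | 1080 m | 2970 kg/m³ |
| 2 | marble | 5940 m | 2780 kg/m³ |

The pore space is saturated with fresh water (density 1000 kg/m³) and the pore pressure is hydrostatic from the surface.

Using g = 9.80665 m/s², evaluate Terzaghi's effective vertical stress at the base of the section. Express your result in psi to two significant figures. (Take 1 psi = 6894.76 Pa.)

Overburden (lithostatic) stress σ_v:
anhydrite: 2970 kg/m³ × 9.80665 m/s² × 1080 m = 3.146×10^7 Pa = 31.46 MPa
marble: 2780 kg/m³ × 9.80665 m/s² × 5940 m = 1.619×10^8 Pa = 161.9 MPa
Total = 31.46 + 161.9 = 193.39 MPa
Pore pressure P_p = 1000 kg/m³ × 9.80665 m/s² × 7020 m = 6.884×10^7 Pa = 68.84 MPa
Effective stress σ' = σ_v − P_p = 193.4 − 68.84 = 124.55 MPa = 18065 psi

18000 psi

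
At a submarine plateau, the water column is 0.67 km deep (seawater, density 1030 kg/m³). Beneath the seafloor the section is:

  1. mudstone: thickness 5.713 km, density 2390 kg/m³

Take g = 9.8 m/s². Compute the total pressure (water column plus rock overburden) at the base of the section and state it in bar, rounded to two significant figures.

seawater: 1030 kg/m³ × 9.8 m/s² × 670 m = 6.763×10^6 Pa = 67.63 bar
mudstone: 2390 kg/m³ × 9.8 m/s² × 5713 m = 1.338×10^8 Pa = 1338 bar
Total = 67.63 + 1338 = 1405.7 bar

1400 bar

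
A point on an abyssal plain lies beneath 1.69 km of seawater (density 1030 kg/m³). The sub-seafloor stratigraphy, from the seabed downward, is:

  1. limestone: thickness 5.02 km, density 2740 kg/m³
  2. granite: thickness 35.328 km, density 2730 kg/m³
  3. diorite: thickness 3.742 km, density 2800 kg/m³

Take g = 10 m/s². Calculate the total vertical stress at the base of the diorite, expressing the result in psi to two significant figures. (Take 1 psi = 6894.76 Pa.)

180000 psi

seawater: 1030 kg/m³ × 10 m/s² × 1690 m = 1.741×10^7 Pa = 2525 psi
limestone: 2740 kg/m³ × 10 m/s² × 5020 m = 1.375×10^8 Pa = 19950 psi
granite: 2730 kg/m³ × 10 m/s² × 35328 m = 9.645×10^8 Pa = 1.399×10^5 psi
diorite: 2800 kg/m³ × 10 m/s² × 3742 m = 1.048×10^8 Pa = 15196 psi
Total = 2525 + 19950 + 1.399×10^5 + 15196 = 1.7755×10^5 psi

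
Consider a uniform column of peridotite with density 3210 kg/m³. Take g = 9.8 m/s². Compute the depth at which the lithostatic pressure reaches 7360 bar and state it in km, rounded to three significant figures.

23.4 km

h = P/(ρg) = 7360 bar / (3210 kg/m³ × 9.8 m/s²) = 7.360×10^8 Pa / 31458 Pa/m = 23396 m
= 23.396 km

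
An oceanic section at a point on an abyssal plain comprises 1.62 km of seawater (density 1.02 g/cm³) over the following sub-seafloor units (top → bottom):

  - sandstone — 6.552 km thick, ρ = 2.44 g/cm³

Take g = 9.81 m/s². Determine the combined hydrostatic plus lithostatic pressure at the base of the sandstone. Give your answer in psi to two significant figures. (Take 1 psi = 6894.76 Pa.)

25000 psi

seawater: 1020 kg/m³ × 9.81 m/s² × 1620 m = 1.621×10^7 Pa = 2351 psi
sandstone: 2440 kg/m³ × 9.81 m/s² × 6552 m = 1.568×10^8 Pa = 22746 psi
Total = 2351 + 22746 = 25098 psi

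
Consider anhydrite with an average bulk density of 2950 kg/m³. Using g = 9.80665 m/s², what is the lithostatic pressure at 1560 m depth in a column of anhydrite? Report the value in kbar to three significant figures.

anhydrite: 2950 kg/m³ × 9.80665 m/s² × 1560 m = 4.513×10^7 Pa = 0.4513 kbar

0.451 kbar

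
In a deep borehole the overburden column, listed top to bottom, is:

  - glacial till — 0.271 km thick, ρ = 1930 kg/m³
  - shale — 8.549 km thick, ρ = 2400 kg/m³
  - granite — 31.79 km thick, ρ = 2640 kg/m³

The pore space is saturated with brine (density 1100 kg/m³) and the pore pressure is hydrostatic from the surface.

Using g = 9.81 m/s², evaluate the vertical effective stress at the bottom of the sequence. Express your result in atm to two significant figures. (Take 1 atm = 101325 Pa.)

Overburden (lithostatic) stress σ_v:
glacial till: 1930 kg/m³ × 9.81 m/s² × 271 m = 5.131×10^6 Pa = 5.131 MPa
shale: 2400 kg/m³ × 9.81 m/s² × 8549 m = 2.013×10^8 Pa = 201.3 MPa
granite: 2640 kg/m³ × 9.81 m/s² × 31790 m = 8.233×10^8 Pa = 823.3 MPa
Total = 5.131 + 201.3 + 823.3 = 1029.7 MPa
Pore pressure P_p = 1100 kg/m³ × 9.81 m/s² × 40610 m = 4.382×10^8 Pa = 438.2 MPa
Effective stress σ' = σ_v − P_p = 1030 − 438.2 = 591.50 MPa = 5837.6 atm

5800 atm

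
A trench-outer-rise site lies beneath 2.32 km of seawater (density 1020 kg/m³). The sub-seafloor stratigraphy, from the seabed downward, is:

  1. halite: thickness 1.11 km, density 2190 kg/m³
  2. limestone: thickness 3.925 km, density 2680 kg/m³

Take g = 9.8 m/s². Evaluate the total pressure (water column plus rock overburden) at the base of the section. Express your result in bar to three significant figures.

1500 bar

seawater: 1020 kg/m³ × 9.8 m/s² × 2320 m = 2.319×10^7 Pa = 231.9 bar
halite: 2190 kg/m³ × 9.8 m/s² × 1110 m = 2.382×10^7 Pa = 238.2 bar
limestone: 2680 kg/m³ × 9.8 m/s² × 3925 m = 1.031×10^8 Pa = 1031 bar
Total = 231.9 + 238.2 + 1031 = 1501.0 bar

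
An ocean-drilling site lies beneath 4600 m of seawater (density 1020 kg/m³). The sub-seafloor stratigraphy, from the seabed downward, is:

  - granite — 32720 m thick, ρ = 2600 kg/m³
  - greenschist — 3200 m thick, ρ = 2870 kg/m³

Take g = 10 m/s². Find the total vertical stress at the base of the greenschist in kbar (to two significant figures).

seawater: 1020 kg/m³ × 10 m/s² × 4600 m = 4.692×10^7 Pa = 0.4692 kbar
granite: 2600 kg/m³ × 10 m/s² × 32720 m = 8.507×10^8 Pa = 8.507 kbar
greenschist: 2870 kg/m³ × 10 m/s² × 3200 m = 9.184×10^7 Pa = 0.9184 kbar
Total = 0.4692 + 8.507 + 0.9184 = 9.8948 kbar

9.9 kbar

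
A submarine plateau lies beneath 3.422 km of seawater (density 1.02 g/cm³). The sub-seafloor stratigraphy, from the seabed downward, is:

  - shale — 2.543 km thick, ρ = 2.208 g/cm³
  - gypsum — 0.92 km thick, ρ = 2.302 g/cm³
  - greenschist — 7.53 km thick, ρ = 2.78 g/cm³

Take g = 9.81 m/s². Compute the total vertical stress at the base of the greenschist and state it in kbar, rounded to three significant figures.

3.15 kbar

seawater: 1020 kg/m³ × 9.81 m/s² × 3422 m = 3.424×10^7 Pa = 0.3424 kbar
shale: 2208 kg/m³ × 9.81 m/s² × 2543 m = 5.508×10^7 Pa = 0.5508 kbar
gypsum: 2302 kg/m³ × 9.81 m/s² × 920 m = 2.078×10^7 Pa = 0.2078 kbar
greenschist: 2780 kg/m³ × 9.81 m/s² × 7530 m = 2.054×10^8 Pa = 2.054 kbar
Total = 0.3424 + 0.5508 + 0.2078 + 2.054 = 3.1546 kbar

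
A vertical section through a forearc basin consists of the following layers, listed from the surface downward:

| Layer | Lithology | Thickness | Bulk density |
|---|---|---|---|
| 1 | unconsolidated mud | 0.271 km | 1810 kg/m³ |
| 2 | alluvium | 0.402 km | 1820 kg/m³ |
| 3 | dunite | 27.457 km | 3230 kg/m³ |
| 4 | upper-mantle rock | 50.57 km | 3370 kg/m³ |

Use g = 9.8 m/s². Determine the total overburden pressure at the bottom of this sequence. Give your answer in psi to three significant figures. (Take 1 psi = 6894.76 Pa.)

370000 psi

unconsolidated mud: 1810 kg/m³ × 9.8 m/s² × 271 m = 4.807×10^6 Pa = 697.2 psi
alluvium: 1820 kg/m³ × 9.8 m/s² × 402 m = 7.170×10^6 Pa = 1040 psi
dunite: 3230 kg/m³ × 9.8 m/s² × 27457 m = 8.691×10^8 Pa = 1.261×10^5 psi
upper-mantle rock: 3370 kg/m³ × 9.8 m/s² × 50570 m = 1.670×10^9 Pa = 2.422×10^5 psi
Total = 697.2 + 1040 + 1.261×10^5 + 2.422×10^5 = 3.7002×10^5 psi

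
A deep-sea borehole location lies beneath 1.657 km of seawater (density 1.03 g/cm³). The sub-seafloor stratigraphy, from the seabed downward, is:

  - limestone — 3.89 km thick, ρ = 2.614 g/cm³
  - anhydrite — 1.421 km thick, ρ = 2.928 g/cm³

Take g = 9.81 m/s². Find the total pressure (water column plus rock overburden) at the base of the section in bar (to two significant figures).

seawater: 1030 kg/m³ × 9.81 m/s² × 1657 m = 1.674×10^7 Pa = 167.4 bar
limestone: 2614 kg/m³ × 9.81 m/s² × 3890 m = 9.975×10^7 Pa = 997.5 bar
anhydrite: 2928 kg/m³ × 9.81 m/s² × 1421 m = 4.082×10^7 Pa = 408.2 bar
Total = 167.4 + 997.5 + 408.2 = 1573.1 bar

1600 bar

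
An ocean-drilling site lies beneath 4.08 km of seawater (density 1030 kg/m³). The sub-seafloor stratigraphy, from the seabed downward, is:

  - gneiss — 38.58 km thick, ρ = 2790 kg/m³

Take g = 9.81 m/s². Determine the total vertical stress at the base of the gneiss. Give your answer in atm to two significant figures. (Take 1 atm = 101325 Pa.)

11000 atm

seawater: 1030 kg/m³ × 9.81 m/s² × 4080 m = 4.123×10^7 Pa = 406.9 atm
gneiss: 2790 kg/m³ × 9.81 m/s² × 38580 m = 1.056×10^9 Pa = 10421 atm
Total = 406.9 + 10421 = 10828 atm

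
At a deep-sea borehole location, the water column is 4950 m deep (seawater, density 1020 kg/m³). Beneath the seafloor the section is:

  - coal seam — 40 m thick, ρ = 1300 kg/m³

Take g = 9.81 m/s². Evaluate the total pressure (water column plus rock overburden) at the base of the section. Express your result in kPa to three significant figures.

seawater: 1020 kg/m³ × 9.81 m/s² × 4950 m = 4.953×10^7 Pa = 49531 kPa
coal seam: 1300 kg/m³ × 9.81 m/s² × 40 m = 5.101×10^5 Pa = 510.1 kPa
Total = 49531 + 510.1 = 50041 kPa

50000 kPa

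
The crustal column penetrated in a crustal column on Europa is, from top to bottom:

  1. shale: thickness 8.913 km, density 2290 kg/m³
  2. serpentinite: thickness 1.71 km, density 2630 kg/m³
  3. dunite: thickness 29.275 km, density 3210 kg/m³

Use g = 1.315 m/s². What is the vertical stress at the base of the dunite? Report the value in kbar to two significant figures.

1.6 kbar

shale: 2290 kg/m³ × 1.315 m/s² × 8913 m = 2.684×10^7 Pa = 0.2684 kbar
serpentinite: 2630 kg/m³ × 1.315 m/s² × 1710 m = 5.914×10^6 Pa = 0.05914 kbar
dunite: 3210 kg/m³ × 1.315 m/s² × 29275 m = 1.236×10^8 Pa = 1.236 kbar
Total = 0.2684 + 0.05914 + 1.236 = 1.5633 kbar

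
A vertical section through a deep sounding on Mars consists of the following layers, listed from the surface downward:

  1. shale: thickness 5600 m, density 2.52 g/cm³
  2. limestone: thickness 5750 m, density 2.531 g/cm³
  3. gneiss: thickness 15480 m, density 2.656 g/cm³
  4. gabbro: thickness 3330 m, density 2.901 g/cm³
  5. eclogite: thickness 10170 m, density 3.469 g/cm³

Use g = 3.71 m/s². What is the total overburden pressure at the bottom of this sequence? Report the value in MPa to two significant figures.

430 MPa

shale: 2520 kg/m³ × 3.71 m/s² × 5600 m = 5.236×10^7 Pa = 52.36 MPa
limestone: 2531 kg/m³ × 3.71 m/s² × 5750 m = 5.399×10^7 Pa = 53.99 MPa
gneiss: 2656 kg/m³ × 3.71 m/s² × 15480 m = 1.525×10^8 Pa = 152.5 MPa
gabbro: 2901 kg/m³ × 3.71 m/s² × 3330 m = 3.584×10^7 Pa = 35.84 MPa
eclogite: 3469 kg/m³ × 3.71 m/s² × 10170 m = 1.309×10^8 Pa = 130.9 MPa
Total = 52.36 + 53.99 + 152.5 + 35.84 + 130.9 = 425.61 MPa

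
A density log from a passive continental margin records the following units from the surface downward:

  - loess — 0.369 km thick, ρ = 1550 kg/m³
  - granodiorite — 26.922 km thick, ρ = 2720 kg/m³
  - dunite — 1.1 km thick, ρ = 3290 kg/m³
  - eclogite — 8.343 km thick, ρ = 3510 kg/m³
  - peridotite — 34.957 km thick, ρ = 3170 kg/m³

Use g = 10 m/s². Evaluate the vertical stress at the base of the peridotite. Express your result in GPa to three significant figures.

loess: 1550 kg/m³ × 10 m/s² × 369 m = 5.720×10^6 Pa = 5.720×10^-3 GPa
granodiorite: 2720 kg/m³ × 10 m/s² × 26922 m = 7.323×10^8 Pa = 0.7323 GPa
dunite: 3290 kg/m³ × 10 m/s² × 1100 m = 3.619×10^7 Pa = 0.03619 GPa
eclogite: 3510 kg/m³ × 10 m/s² × 8343 m = 2.928×10^8 Pa = 0.2928 GPa
peridotite: 3170 kg/m³ × 10 m/s² × 34957 m = 1.108×10^9 Pa = 1.108 GPa
Total = 5.720×10^-3 + 0.7323 + 0.03619 + 0.2928 + 1.108 = 2.1752 GPa

2.18 GPa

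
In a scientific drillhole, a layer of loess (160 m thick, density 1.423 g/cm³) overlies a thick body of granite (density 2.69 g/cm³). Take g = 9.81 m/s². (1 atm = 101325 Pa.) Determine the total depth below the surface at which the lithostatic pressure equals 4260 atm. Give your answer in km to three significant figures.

16.4 km

Pressure at base of upper layers: 1423×9.81×160 = 2.234×10^6 Pa = 22.04 atm
Remaining pressure to be supplied by granite: 4.316×10^8 − 2.234×10^6 = 4.294×10^8 Pa
Additional depth in granite = 4.294×10^8 Pa / (2690 kg/m³ × 9.81 m/s²) = 16272 m
Total depth = 160 m + 16272 m = 16432 m
= 16.432 km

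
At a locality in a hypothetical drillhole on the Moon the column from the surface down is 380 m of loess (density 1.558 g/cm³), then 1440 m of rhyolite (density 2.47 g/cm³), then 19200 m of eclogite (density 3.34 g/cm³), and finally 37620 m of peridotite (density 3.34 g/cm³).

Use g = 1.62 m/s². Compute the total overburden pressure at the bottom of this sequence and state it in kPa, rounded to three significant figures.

loess: 1558 kg/m³ × 1.62 m/s² × 380 m = 9.591×10^5 Pa = 959.1 kPa
rhyolite: 2470 kg/m³ × 1.62 m/s² × 1440 m = 5.762×10^6 Pa = 5762 kPa
eclogite: 3340 kg/m³ × 1.62 m/s² × 19200 m = 1.039×10^8 Pa = 1.039×10^5 kPa
peridotite: 3340 kg/m³ × 1.62 m/s² × 37620 m = 2.036×10^8 Pa = 2.036×10^5 kPa
Total = 959.1 + 5762 + 1.039×10^5 + 2.036×10^5 = 3.1416×10^5 kPa

314000 kPa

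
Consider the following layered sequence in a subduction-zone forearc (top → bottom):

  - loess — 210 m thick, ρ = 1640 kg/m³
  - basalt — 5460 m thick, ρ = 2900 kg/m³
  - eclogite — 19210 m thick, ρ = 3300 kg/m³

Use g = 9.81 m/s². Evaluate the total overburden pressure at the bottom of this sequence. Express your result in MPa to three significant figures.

loess: 1640 kg/m³ × 9.81 m/s² × 210 m = 3.379×10^6 Pa = 3.379 MPa
basalt: 2900 kg/m³ × 9.81 m/s² × 5460 m = 1.553×10^8 Pa = 155.3 MPa
eclogite: 3300 kg/m³ × 9.81 m/s² × 19210 m = 6.219×10^8 Pa = 621.9 MPa
Total = 3.379 + 155.3 + 621.9 = 780.60 MPa

781 MPa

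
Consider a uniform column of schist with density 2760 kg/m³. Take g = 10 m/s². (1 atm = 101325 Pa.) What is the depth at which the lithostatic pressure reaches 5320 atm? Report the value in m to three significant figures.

h = P/(ρg) = 5320 atm / (2760 kg/m³ × 10 m/s²) = 5.390×10^8 Pa / 27600 Pa/m = 19531 m

19500 m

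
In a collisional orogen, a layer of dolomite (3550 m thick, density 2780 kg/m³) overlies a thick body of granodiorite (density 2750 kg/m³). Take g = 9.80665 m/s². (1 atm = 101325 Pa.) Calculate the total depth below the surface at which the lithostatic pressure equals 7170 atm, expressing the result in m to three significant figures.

26900 m

Pressure at base of upper layers: 2780×9.80665×3550 = 9.678×10^7 Pa = 955.2 atm
Remaining pressure to be supplied by granodiorite: 7.265×10^8 − 9.678×10^7 = 6.297×10^8 Pa
Additional depth in granodiorite = 6.297×10^8 Pa / (2750 kg/m³ × 9.80665 m/s²) = 23350 m
Total depth = 3550 m + 23350 m = 26900 m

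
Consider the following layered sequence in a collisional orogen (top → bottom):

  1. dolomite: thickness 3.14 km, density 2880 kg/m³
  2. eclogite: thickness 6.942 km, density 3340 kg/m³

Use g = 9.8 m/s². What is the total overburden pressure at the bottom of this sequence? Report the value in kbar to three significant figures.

3.16 kbar

dolomite: 2880 kg/m³ × 9.8 m/s² × 3140 m = 8.862×10^7 Pa = 0.8862 kbar
eclogite: 3340 kg/m³ × 9.8 m/s² × 6942 m = 2.272×10^8 Pa = 2.272 kbar
Total = 0.8862 + 2.272 = 3.1585 kbar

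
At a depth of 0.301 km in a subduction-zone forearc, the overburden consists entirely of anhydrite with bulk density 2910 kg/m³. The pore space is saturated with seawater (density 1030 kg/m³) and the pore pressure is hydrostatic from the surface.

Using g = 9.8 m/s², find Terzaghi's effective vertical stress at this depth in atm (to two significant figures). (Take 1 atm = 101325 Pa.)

55 atm

Overburden (lithostatic) stress σ_v:
anhydrite: 2910 kg/m³ × 9.8 m/s² × 301 m = 8.584×10^6 Pa = 8.584 MPa
Pore pressure P_p = 1030 kg/m³ × 9.8 m/s² × 301 m = 3.038×10^6 Pa = 3.038 MPa
Effective stress σ' = σ_v − P_p = 8.584 − 3.038 = 5.5456 MPa = 54.731 atm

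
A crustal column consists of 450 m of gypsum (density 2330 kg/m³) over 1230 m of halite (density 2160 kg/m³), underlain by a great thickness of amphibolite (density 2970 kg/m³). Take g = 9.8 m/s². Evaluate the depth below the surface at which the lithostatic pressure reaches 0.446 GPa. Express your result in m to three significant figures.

15800 m

Pressure at base of upper layers: 2330×9.8×450 + 2160×9.8×1230 = 3.631×10^7 Pa = 0.03631 GPa
Remaining pressure to be supplied by amphibolite: 4.460×10^8 − 3.631×10^7 = 4.097×10^8 Pa
Additional depth in amphibolite = 4.097×10^8 Pa / (2970 kg/m³ × 9.8 m/s²) = 14076 m
Total depth = 1680 m + 14076 m = 15756 m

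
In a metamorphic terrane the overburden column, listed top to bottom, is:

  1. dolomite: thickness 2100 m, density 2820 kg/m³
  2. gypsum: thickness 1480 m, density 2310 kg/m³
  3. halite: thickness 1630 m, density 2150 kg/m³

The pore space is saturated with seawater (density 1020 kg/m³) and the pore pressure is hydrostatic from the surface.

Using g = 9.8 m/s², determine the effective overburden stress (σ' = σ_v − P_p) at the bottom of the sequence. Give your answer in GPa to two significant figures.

Overburden (lithostatic) stress σ_v:
dolomite: 2820 kg/m³ × 9.8 m/s² × 2100 m = 5.804×10^7 Pa = 58.04 MPa
gypsum: 2310 kg/m³ × 9.8 m/s² × 1480 m = 3.350×10^7 Pa = 33.50 MPa
halite: 2150 kg/m³ × 9.8 m/s² × 1630 m = 3.434×10^7 Pa = 34.34 MPa
Total = 58.04 + 33.50 + 34.34 = 125.88 MPa
Pore pressure P_p = 1020 kg/m³ × 9.8 m/s² × 5210 m = 5.208×10^7 Pa = 52.08 MPa
Effective stress σ' = σ_v − P_p = 125.9 − 52.08 = 73.805 MPa = 0.073805 GPa

0.074 GPa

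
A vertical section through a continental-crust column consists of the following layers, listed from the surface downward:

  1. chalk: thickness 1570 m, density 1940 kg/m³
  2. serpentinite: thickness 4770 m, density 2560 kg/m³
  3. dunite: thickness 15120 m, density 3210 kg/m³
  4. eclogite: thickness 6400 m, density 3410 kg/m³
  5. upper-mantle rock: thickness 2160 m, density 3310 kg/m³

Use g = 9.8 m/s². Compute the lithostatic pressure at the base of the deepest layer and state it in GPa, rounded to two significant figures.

0.91 GPa

chalk: 1940 kg/m³ × 9.8 m/s² × 1570 m = 2.985×10^7 Pa = 0.02985 GPa
serpentinite: 2560 kg/m³ × 9.8 m/s² × 4770 m = 1.197×10^8 Pa = 0.1197 GPa
dunite: 3210 kg/m³ × 9.8 m/s² × 15120 m = 4.756×10^8 Pa = 0.4756 GPa
eclogite: 3410 kg/m³ × 9.8 m/s² × 6400 m = 2.139×10^8 Pa = 0.2139 GPa
upper-mantle rock: 3310 kg/m³ × 9.8 m/s² × 2160 m = 7.007×10^7 Pa = 0.07007 GPa
Total = 0.02985 + 0.1197 + 0.4756 + 0.2139 + 0.07007 = 0.90910 GPa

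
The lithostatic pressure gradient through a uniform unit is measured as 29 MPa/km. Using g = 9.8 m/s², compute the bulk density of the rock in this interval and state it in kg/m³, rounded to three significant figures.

2960 kg/m³

ρ = (dP/dz)/g = 29 MPa/km / 9.8 m/s² = 29000 Pa/m / 9.8 m/s² = 2959.2 kg/m³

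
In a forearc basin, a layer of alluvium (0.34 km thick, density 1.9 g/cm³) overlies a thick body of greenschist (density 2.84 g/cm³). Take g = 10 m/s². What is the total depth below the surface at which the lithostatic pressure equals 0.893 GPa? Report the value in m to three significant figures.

31600 m

Pressure at base of upper layers: 1900×10×340 = 6.460×10^6 Pa = 6.460×10^-3 GPa
Remaining pressure to be supplied by greenschist: 8.930×10^8 − 6.460×10^6 = 8.865×10^8 Pa
Additional depth in greenschist = 8.865×10^8 Pa / (2840 kg/m³ × 10 m/s²) = 31216 m
Total depth = 340 m + 31216 m = 31556 m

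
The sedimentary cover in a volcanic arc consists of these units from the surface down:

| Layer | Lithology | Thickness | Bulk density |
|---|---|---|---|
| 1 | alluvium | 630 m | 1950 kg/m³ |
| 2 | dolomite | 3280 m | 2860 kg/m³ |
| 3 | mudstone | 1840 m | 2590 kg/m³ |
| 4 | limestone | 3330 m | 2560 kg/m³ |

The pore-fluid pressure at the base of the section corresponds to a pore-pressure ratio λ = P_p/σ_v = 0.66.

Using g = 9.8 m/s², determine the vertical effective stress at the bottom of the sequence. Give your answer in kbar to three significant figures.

0.796 kbar

Overburden (lithostatic) stress σ_v:
alluvium: 1950 kg/m³ × 9.8 m/s² × 630 m = 1.204×10^7 Pa = 12.04 MPa
dolomite: 2860 kg/m³ × 9.8 m/s² × 3280 m = 9.193×10^7 Pa = 91.93 MPa
mudstone: 2590 kg/m³ × 9.8 m/s² × 1840 m = 4.670×10^7 Pa = 46.70 MPa
limestone: 2560 kg/m³ × 9.8 m/s² × 3330 m = 8.354×10^7 Pa = 83.54 MPa
Total = 12.04 + 91.93 + 46.70 + 83.54 = 234.22 MPa
Pore pressure P_p = λ·σ_v = 0.66 × 234.2 MPa = 154.6 MPa
Effective stress σ' = σ_v − P_p = 234.2 − 154.6 = 79.634 MPa = 0.79634 kbar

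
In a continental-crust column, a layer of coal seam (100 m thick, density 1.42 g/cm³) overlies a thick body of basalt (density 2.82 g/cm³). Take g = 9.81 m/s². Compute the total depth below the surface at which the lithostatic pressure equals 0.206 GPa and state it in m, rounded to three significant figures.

Pressure at base of upper layers: 1420×9.81×100 = 1.393×10^6 Pa = 1.393×10^-3 GPa
Remaining pressure to be supplied by basalt: 2.060×10^8 − 1.393×10^6 = 2.046×10^8 Pa
Additional depth in basalt = 2.046×10^8 Pa / (2820 kg/m³ × 9.81 m/s²) = 7396.1 m
Total depth = 100 m + 7396.1 m = 7496.1 m

7500 m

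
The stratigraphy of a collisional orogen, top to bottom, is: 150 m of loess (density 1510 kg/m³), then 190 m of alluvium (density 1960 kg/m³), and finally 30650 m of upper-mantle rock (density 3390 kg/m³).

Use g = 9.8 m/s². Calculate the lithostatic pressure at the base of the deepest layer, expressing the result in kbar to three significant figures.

loess: 1510 kg/m³ × 9.8 m/s² × 150 m = 2.220×10^6 Pa = 0.02220 kbar
alluvium: 1960 kg/m³ × 9.8 m/s² × 190 m = 3.650×10^6 Pa = 0.03650 kbar
upper-mantle rock: 3390 kg/m³ × 9.8 m/s² × 30650 m = 1.018×10^9 Pa = 10.18 kbar
Total = 0.02220 + 0.03650 + 10.18 = 10.241 kbar

10.2 kbar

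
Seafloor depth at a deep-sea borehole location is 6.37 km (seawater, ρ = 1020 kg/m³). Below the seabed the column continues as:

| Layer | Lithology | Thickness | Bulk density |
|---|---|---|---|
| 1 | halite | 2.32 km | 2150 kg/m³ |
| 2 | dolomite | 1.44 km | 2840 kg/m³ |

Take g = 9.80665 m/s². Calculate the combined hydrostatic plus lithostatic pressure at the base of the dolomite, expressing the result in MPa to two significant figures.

150 MPa

seawater: 1020 kg/m³ × 9.80665 m/s² × 6370 m = 6.372×10^7 Pa = 63.72 MPa
halite: 2150 kg/m³ × 9.80665 m/s² × 2320 m = 4.892×10^7 Pa = 48.92 MPa
dolomite: 2840 kg/m³ × 9.80665 m/s² × 1440 m = 4.011×10^7 Pa = 40.11 MPa
Total = 63.72 + 48.92 + 40.11 = 152.74 MPa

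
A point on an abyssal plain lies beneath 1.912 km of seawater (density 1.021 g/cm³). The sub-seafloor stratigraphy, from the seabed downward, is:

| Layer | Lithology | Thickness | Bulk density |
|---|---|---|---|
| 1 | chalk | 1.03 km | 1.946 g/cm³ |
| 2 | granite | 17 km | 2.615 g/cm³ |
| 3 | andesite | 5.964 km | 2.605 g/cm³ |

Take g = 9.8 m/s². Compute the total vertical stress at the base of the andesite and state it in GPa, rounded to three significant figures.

seawater: 1021 kg/m³ × 9.8 m/s² × 1912 m = 1.913×10^7 Pa = 0.01913 GPa
chalk: 1946 kg/m³ × 9.8 m/s² × 1030 m = 1.964×10^7 Pa = 0.01964 GPa
granite: 2615 kg/m³ × 9.8 m/s² × 17000 m = 4.357×10^8 Pa = 0.4357 GPa
andesite: 2605 kg/m³ × 9.8 m/s² × 5964 m = 1.523×10^8 Pa = 0.1523 GPa
Total = 0.01913 + 0.01964 + 0.4357 + 0.1523 = 0.62669 GPa

0.627 GPa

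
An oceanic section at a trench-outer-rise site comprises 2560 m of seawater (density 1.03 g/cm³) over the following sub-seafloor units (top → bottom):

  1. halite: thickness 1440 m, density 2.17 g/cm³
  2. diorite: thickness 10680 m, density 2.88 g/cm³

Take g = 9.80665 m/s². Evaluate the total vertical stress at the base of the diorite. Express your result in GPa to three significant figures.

0.358 GPa

seawater: 1030 kg/m³ × 9.80665 m/s² × 2560 m = 2.586×10^7 Pa = 0.02586 GPa
halite: 2170 kg/m³ × 9.80665 m/s² × 1440 m = 3.064×10^7 Pa = 0.03064 GPa
diorite: 2880 kg/m³ × 9.80665 m/s² × 10680 m = 3.016×10^8 Pa = 0.3016 GPa
Total = 0.02586 + 0.03064 + 0.3016 = 0.35814 GPa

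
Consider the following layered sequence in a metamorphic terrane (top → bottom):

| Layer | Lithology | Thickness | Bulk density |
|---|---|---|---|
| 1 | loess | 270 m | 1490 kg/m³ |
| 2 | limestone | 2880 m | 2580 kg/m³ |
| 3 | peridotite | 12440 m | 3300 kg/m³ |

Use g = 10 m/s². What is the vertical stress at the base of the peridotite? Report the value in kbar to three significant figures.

4.89 kbar

loess: 1490 kg/m³ × 10 m/s² × 270 m = 4.023×10^6 Pa = 0.04023 kbar
limestone: 2580 kg/m³ × 10 m/s² × 2880 m = 7.430×10^7 Pa = 0.7430 kbar
peridotite: 3300 kg/m³ × 10 m/s² × 12440 m = 4.105×10^8 Pa = 4.105 kbar
Total = 0.04023 + 0.7430 + 4.105 = 4.8885 kbar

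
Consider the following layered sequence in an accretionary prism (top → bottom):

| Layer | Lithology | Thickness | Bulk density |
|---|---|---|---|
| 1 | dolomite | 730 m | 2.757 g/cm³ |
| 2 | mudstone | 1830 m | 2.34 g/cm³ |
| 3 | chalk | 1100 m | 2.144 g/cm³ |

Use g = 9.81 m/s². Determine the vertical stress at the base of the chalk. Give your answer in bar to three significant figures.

dolomite: 2757 kg/m³ × 9.81 m/s² × 730 m = 1.974×10^7 Pa = 197.4 bar
mudstone: 2340 kg/m³ × 9.81 m/s² × 1830 m = 4.201×10^7 Pa = 420.1 bar
chalk: 2144 kg/m³ × 9.81 m/s² × 1100 m = 2.314×10^7 Pa = 231.4 bar
Total = 197.4 + 420.1 + 231.4 = 848.88 bar

849 bar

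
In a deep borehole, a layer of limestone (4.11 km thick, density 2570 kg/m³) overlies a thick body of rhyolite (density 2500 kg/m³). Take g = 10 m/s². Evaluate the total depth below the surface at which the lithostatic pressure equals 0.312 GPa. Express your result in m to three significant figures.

Pressure at base of upper layers: 2570×10×4110 = 1.056×10^8 Pa = 0.1056 GPa
Remaining pressure to be supplied by rhyolite: 3.120×10^8 − 1.056×10^8 = 2.064×10^8 Pa
Additional depth in rhyolite = 2.064×10^8 Pa / (2500 kg/m³ × 10 m/s²) = 8254.9 m
Total depth = 4110 m + 8254.9 m = 12365 m

12400 m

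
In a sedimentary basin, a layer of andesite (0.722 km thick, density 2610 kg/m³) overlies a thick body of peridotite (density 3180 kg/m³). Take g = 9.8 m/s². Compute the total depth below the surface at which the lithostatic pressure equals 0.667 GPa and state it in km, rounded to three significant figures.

Pressure at base of upper layers: 2610×9.8×722 = 1.847×10^7 Pa = 0.01847 GPa
Remaining pressure to be supplied by peridotite: 6.670×10^8 − 1.847×10^7 = 6.485×10^8 Pa
Additional depth in peridotite = 6.485×10^8 Pa / (3180 kg/m³ × 9.8 m/s²) = 20810 m
Total depth = 722 m + 20810 m = 21532 m
= 21.532 km

21.5 km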